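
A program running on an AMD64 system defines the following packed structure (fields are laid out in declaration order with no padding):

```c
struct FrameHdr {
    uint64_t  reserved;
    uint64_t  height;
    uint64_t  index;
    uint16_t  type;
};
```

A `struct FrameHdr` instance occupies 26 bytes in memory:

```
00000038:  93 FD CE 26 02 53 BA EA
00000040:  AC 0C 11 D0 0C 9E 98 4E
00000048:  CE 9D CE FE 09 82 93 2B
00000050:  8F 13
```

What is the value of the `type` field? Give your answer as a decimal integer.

`type` follows `reserved` (8 B), `height` (8 B), `index` (8 B), so it starts at offset 8 + 8 + 8 = 24 and occupies 2 bytes.
Bytes at offsets 24..25: 8F 13.
Little-endian stores the least-significant byte at the lowest address.
Reassemble most-significant byte first: 13 8F → 0x138F.
0x138F = 5007.

5007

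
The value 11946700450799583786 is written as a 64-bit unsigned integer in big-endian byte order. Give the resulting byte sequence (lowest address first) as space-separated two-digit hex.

11946700450799583786 in hexadecimal, padded to 64 bits, is 0xA5CB34C37FE8822A.
Split into bytes (most-significant first): A5 CB 34 C3 7F E8 82 2A.
Big-endian stores the most-significant byte at the lowest address.
So the memory order matches the most-significant-first order: A5 CB 34 C3 7F E8 82 2A.

A5 CB 34 C3 7F E8 82 2A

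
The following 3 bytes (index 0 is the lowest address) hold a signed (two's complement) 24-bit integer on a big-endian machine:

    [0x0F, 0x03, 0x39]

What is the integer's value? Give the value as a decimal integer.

In big-endian order the high byte comes first in memory.
The bytes are already most-significant first: 0x0F0339.
0x0F0339 = 983865.

983865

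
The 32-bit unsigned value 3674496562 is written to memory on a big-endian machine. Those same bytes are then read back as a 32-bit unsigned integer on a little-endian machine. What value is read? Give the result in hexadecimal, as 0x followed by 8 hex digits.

0x325E04DB

3674496562 in 32-bit hexadecimal is 0xDB045E32.
Stored big-endian, the bytes at ascending addresses are DB 04 5E 32.
Read back as little-endian, the first byte is least significant, giving 0x325E04DB.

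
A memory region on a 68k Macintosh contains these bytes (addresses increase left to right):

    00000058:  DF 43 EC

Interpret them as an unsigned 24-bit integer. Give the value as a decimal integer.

14631916

Big-endian stores the most-significant byte at the lowest address.
The bytes are already most-significant first: 0xDF43EC.
0xDF43EC = 14631916.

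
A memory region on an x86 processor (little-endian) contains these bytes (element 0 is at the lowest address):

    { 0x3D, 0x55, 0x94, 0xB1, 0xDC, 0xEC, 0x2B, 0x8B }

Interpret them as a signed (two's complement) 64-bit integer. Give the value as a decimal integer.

-8418374645822761667

Little-endian stores the least-significant byte at the lowest address.
Reassemble most-significant byte first: 8B 2B EC DC B1 94 55 3D → 0x8B2BECDCB194553D.
Top bit is set, so as a signed 64-bit value this is 0x8B2BECDCB194553D − 2^64 = -8418374645822761667.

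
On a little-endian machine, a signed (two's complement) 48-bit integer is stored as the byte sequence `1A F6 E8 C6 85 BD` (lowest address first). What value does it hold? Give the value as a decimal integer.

-73092711254502

Little-endian: lowest address holds the least-significant byte.
Reassemble most-significant byte first: BD 85 C6 E8 F6 1A → 0xBD85C6E8F61A.
Top bit is set, so as a signed 48-bit value this is 0xBD85C6E8F61A − 2^48 = -73092711254502.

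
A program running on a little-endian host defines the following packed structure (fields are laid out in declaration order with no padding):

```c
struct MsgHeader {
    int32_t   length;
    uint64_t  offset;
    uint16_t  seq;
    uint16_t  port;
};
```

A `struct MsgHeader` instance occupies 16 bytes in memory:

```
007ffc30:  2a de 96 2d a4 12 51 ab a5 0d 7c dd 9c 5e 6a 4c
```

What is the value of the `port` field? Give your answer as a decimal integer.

`port` follows `length` (4 B), `offset` (8 B), `seq` (2 B), so it starts at offset 4 + 8 + 2 = 14 and occupies 2 bytes.
Bytes at offsets 14..15: 6A 4C.
Little-endian stores the least-significant byte at the lowest address.
Reassemble most-significant byte first: 4C 6A → 0x4C6A.
0x4C6A = 19562.

19562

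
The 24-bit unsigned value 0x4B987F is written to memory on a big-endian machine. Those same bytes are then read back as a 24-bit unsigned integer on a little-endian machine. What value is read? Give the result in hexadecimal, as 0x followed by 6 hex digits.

0x7F984B

Stored big-endian, the bytes at ascending addresses are 4B 98 7F.
Read back as little-endian, the first byte is least significant, giving 0x7F984B.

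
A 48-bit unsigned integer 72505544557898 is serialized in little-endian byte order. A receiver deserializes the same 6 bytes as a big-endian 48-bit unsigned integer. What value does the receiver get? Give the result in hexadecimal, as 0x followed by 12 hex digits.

0x4A453A83F141

72505544557898 in 48-bit hexadecimal is 0x41F1833A454A.
Stored little-endian, the bytes at ascending addresses are 4A 45 3A 83 F1 41.
Read back as big-endian, the last byte is least significant, giving 0x4A453A83F141.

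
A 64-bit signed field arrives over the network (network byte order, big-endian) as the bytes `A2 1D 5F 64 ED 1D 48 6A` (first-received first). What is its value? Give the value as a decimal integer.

-6765146178161129366

Big-endian: lowest address holds the most-significant byte.
The bytes are already most-significant first: 0xA21D5F64ED1D486A.
Top bit is set, so as a signed 64-bit value this is 0xA21D5F64ED1D486A − 2^64 = -6765146178161129366.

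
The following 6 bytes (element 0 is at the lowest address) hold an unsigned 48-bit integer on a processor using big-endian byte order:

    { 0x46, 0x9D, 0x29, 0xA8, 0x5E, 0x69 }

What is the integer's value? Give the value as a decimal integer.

77640822709865

Big-endian: lowest address holds the most-significant byte.
The bytes are already most-significant first: 0x469D29A85E69.
0x469D29A85E69 = 77640822709865.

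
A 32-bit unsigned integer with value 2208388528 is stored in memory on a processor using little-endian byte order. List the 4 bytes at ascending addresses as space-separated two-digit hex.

2208388528 in hexadecimal, padded to 32 bits, is 0x83A155B0.
Split into bytes (most-significant first): 83 A1 55 B0.
Little-endian stores the least-significant byte at the lowest address.
So at ascending addresses the bytes are B0 55 A1 83.

B0 55 A1 83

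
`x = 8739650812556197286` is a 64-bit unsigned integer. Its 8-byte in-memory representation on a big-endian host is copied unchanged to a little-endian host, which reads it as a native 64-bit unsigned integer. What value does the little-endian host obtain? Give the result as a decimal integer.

12014862731153394041

8739650812556197286 in 64-bit hexadecimal is 0x79497A1BFF5DBDA6.
Stored big-endian, the bytes at ascending addresses are 79 49 7A 1B FF 5D BD A6.
Read back as little-endian, the first byte is least significant, giving 0xA6BD5DFF1B7A4979.
0xA6BD5DFF1B7A4979 = 12014862731153394041.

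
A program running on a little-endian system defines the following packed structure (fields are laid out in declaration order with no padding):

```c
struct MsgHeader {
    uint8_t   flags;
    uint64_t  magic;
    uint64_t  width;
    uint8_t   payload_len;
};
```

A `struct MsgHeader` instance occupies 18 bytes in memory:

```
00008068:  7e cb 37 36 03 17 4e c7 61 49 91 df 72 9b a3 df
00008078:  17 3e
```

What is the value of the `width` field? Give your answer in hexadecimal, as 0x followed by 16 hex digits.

`width` follows `flags` (1 B), `magic` (8 B), so it starts at offset 1 + 8 = 9 and occupies 8 bytes.
Bytes at offsets 9..16: 49 91 DF 72 9B A3 DF 17.
Little-endian: lowest address holds the least-significant byte.
Reassemble most-significant byte first: 17 DF A3 9B 72 DF 91 49 → 0x17DFA39B72DF9149.

0x17DFA39B72DF9149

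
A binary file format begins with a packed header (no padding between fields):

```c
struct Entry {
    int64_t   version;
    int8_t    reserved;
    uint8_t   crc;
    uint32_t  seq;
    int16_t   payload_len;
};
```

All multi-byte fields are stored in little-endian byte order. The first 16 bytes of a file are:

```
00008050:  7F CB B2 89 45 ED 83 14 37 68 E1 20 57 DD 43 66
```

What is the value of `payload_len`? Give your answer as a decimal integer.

26179

`payload_len` follows `version` (8 B), `reserved` (1 B), `crc` (1 B), `seq` (4 B), so it starts at offset 8 + 1 + 1 + 4 = 14 and occupies 2 bytes.
Bytes at offsets 14..15: 43 66.
Little-endian: lowest address holds the least-significant byte.
Reassemble most-significant byte first: 66 43 → 0x6643.
0x6643 = 26179.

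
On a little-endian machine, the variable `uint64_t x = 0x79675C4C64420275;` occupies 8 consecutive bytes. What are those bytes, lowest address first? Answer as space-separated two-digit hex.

75 02 42 64 4C 5C 67 79

Split into bytes (most-significant first): 79 67 5C 4C 64 42 02 75.
Little-endian: lowest address holds the least-significant byte.
So at ascending addresses the bytes are 75 02 42 64 4C 5C 67 79.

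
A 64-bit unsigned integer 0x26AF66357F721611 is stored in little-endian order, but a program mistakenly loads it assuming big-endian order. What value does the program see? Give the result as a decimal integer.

1231297438814744358

Stored little-endian, the bytes at ascending addresses are 11 16 72 7F 35 66 AF 26.
Read back as big-endian, the last byte is least significant, giving 0x1116727F3566AF26.
0x1116727F3566AF26 = 1231297438814744358.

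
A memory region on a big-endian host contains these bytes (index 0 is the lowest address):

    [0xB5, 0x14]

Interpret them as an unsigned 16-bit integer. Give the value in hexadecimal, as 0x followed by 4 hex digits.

0xB514

In big-endian order the high byte comes first in memory.
The bytes are already most-significant first: 0xB514.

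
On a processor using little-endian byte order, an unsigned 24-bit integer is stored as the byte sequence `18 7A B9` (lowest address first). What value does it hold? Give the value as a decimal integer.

Little-endian stores the least-significant byte at the lowest address.
Reassemble most-significant byte first: B9 7A 18 → 0xB97A18.
0xB97A18 = 12155416.

12155416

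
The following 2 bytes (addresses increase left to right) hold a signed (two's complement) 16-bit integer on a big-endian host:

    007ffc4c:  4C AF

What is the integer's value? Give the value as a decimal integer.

19631

In big-endian order the high byte comes first in memory.
The bytes are already most-significant first: 0x4CAF.
0x4CAF = 19631.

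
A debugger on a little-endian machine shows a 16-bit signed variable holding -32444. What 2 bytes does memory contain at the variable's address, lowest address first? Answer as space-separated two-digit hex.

44 81

Two's complement of -32444 in 16 bits: 32444 = 0x7EBC; invert → 0x8143; add 1 → 0x8144.
Split into bytes (most-significant first): 81 44.
Little-endian stores the least-significant byte at the lowest address.
So at ascending addresses the bytes are 44 81.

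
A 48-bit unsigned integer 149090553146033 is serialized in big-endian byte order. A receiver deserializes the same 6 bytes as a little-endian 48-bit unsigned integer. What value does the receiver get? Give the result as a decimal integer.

195345679751303

149090553146033 in 48-bit hexadecimal is 0x8798D975AAB1.
Stored big-endian, the bytes at ascending addresses are 87 98 D9 75 AA B1.
Read back as little-endian, the first byte is least significant, giving 0xB1AA75D99887.
0xB1AA75D99887 = 195345679751303.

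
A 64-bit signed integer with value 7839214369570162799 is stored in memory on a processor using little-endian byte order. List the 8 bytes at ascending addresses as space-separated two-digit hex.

7839214369570162799 in hexadecimal, padded to 64 bits, is 0x6CCA7BEF685E086F.
Split into bytes (most-significant first): 6C CA 7B EF 68 5E 08 6F.
Little-endian stores the least-significant byte at the lowest address.
So at ascending addresses the bytes are 6F 08 5E 68 EF 7B CA 6C.

6F 08 5E 68 EF 7B CA 6C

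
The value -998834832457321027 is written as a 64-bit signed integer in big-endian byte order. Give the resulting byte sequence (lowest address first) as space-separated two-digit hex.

Two's complement of -998834832457321027 in 64 bits: 998834832457321027 = 0x0DDC92FCF1E7CA43; invert → 0xF2236D030E1835BC; add 1 → 0xF2236D030E1835BD.
Split into bytes (most-significant first): F2 23 6D 03 0E 18 35 BD.
Big-endian: lowest address holds the most-significant byte.
So the memory order matches the most-significant-first order: F2 23 6D 03 0E 18 35 BD.

F2 23 6D 03 0E 18 35 BD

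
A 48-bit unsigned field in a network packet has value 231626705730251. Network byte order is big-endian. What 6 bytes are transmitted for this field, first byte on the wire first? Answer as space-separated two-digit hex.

231626705730251 in hexadecimal, padded to 48 bits, is 0xD2A9CB83FACB.
Split into bytes (most-significant first): D2 A9 CB 83 FA CB.
Big-endian: lowest address holds the most-significant byte.
So the memory order matches the most-significant-first order: D2 A9 CB 83 FA CB.

D2 A9 CB 83 FA CB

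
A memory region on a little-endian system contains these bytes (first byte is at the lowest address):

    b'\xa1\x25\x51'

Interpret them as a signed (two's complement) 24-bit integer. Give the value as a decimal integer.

5318049

Little-endian: lowest address holds the least-significant byte.
Reassemble most-significant byte first: 51 25 A1 → 0x5125A1.
0x5125A1 = 5318049.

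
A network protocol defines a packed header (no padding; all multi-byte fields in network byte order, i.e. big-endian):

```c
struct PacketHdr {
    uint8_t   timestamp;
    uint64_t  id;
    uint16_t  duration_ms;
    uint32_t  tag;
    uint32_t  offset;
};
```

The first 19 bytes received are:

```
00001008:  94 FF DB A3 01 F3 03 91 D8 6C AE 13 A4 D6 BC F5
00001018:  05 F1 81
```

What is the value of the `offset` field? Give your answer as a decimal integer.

`offset` follows `timestamp` (1 B), `id` (8 B), `duration_ms` (2 B), `tag` (4 B), so it starts at offset 1 + 8 + 2 + 4 = 15 and occupies 4 bytes.
Bytes at offsets 15..18: F5 05 F1 81.
Big-endian: lowest address holds the most-significant byte.
The bytes are already most-significant first: 0xF505F181.
0xF505F181 = 4110807425.

4110807425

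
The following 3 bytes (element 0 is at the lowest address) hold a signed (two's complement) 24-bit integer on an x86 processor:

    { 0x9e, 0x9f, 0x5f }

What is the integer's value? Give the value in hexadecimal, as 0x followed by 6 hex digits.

In little-endian order the low byte comes first in memory.
Reassemble most-significant byte first: 5F 9F 9E → 0x5F9F9E.

0x5F9F9E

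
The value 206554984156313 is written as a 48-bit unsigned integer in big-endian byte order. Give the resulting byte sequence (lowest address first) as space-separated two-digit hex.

206554984156313 in hexadecimal, padded to 48 bits, is 0xBBDC54750C99.
Split into bytes (most-significant first): BB DC 54 75 0C 99.
In big-endian order the high byte comes first in memory.
So the memory order matches the most-significant-first order: BB DC 54 75 0C 99.

BB DC 54 75 0C 99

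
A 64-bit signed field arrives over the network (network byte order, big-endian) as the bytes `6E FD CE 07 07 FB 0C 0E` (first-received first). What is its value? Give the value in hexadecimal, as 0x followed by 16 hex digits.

0x6EFDCE0707FB0C0E

Big-endian: lowest address holds the most-significant byte.
The bytes are already most-significant first: 0x6EFDCE0707FB0C0E.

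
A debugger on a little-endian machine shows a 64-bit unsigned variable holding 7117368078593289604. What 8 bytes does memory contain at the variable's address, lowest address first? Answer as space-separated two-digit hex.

7117368078593289604 in hexadecimal, padded to 64 bits, is 0x62C5F88EDC41ED84.
Split into bytes (most-significant first): 62 C5 F8 8E DC 41 ED 84.
Little-endian: lowest address holds the least-significant byte.
So at ascending addresses the bytes are 84 ED 41 DC 8E F8 C5 62.

84 ED 41 DC 8E F8 C5 62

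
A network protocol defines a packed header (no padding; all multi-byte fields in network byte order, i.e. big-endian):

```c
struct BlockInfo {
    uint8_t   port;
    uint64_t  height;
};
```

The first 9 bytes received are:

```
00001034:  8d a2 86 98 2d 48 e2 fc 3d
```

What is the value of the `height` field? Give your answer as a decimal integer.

11711215201287339069

`height` follows `port` (1 byte), so it starts at byte offset 1 and occupies 8 bytes.
Bytes at offsets 1..8: A2 86 98 2D 48 E2 FC 3D.
In big-endian order the high byte comes first in memory.
The bytes are already most-significant first: 0xA286982D48E2FC3D.
0xA286982D48E2FC3D = 11711215201287339069.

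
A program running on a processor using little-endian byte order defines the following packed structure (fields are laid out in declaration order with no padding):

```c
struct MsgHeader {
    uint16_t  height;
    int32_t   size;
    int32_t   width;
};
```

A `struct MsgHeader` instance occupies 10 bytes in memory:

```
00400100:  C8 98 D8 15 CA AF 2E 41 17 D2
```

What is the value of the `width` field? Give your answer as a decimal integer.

`width` follows `height` (2 B), `size` (4 B), so it starts at offset 2 + 4 = 6 and occupies 4 bytes.
Bytes at offsets 6..9: 2E 41 17 D2.
Little-endian stores the least-significant byte at the lowest address.
Reassemble most-significant byte first: D2 17 41 2E → 0xD217412E.
Top bit is set, so as a signed 32-bit value this is 0xD217412E − 2^32 = -770227922.

-770227922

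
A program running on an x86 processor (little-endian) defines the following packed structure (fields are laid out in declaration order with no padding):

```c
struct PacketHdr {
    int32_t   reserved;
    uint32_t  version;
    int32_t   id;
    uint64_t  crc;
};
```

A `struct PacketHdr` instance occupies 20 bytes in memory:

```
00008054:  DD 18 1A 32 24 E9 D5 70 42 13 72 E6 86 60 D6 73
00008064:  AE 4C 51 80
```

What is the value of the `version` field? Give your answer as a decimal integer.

1893067044

`version` follows `reserved` (4 bytes), so it starts at byte offset 4 and occupies 4 bytes.
Bytes at offsets 4..7: 24 E9 D5 70.
Little-endian stores the least-significant byte at the lowest address.
Reassemble most-significant byte first: 70 D5 E9 24 → 0x70D5E924.
0x70D5E924 = 1893067044.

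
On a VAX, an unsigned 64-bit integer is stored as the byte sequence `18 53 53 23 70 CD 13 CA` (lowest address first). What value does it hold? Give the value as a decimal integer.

14561207901731640088

In little-endian order the low byte comes first in memory.
Reassemble most-significant byte first: CA 13 CD 70 23 53 53 18 → 0xCA13CD7023535318.
0xCA13CD7023535318 = 14561207901731640088.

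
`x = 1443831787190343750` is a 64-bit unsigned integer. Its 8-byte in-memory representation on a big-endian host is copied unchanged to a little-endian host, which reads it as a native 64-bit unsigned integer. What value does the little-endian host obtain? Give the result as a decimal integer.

5105082336706627860

1443831787190343750 in 64-bit hexadecimal is 0x1409855C56E5D846.
Stored big-endian, the bytes at ascending addresses are 14 09 85 5C 56 E5 D8 46.
Read back as little-endian, the first byte is least significant, giving 0x46D8E5565C850914.
0x46D8E5565C850914 = 5105082336706627860.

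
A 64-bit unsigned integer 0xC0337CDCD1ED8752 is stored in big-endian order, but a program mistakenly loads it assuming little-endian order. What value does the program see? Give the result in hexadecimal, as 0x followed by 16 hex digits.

Stored big-endian, the bytes at ascending addresses are C0 33 7C DC D1 ED 87 52.
Read back as little-endian, the first byte is least significant, giving 0x5287EDD1DC7C33C0.

0x5287EDD1DC7C33C0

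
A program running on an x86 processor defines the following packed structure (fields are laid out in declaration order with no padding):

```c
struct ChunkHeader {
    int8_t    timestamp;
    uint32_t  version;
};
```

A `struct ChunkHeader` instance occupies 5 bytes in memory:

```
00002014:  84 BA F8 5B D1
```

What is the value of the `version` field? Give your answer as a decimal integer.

3512465594

`version` follows `timestamp` (1 byte), so it starts at byte offset 1 and occupies 4 bytes.
Bytes at offsets 1..4: BA F8 5B D1.
Little-endian: lowest address holds the least-significant byte.
Reassemble most-significant byte first: D1 5B F8 BA → 0xD15BF8BA.
0xD15BF8BA = 3512465594.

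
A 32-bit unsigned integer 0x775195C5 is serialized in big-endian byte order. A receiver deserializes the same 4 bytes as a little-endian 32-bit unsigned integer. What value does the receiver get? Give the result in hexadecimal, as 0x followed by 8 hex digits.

0xC5955177

Stored big-endian, the bytes at ascending addresses are 77 51 95 C5.
Read back as little-endian, the first byte is least significant, giving 0xC5955177.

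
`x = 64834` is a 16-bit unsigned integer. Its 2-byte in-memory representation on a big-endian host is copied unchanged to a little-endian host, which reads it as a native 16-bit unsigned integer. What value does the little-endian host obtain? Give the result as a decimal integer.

17149

64834 in 16-bit hexadecimal is 0xFD42.
Stored big-endian, the bytes at ascending addresses are FD 42.
Read back as little-endian, the first byte is least significant, giving 0x42FD.
0x42FD = 17149.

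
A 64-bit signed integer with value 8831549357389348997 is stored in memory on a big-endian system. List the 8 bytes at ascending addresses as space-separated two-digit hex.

7A 8F F7 59 57 85 80 85

8831549357389348997 in hexadecimal, padded to 64 bits, is 0x7A8FF75957858085.
Split into bytes (most-significant first): 7A 8F F7 59 57 85 80 85.
In big-endian order the high byte comes first in memory.
So the memory order matches the most-significant-first order: 7A 8F F7 59 57 85 80 85.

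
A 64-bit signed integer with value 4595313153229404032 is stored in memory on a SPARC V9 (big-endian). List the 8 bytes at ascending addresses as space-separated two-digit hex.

4595313153229404032 in hexadecimal, padded to 64 bits, is 0x3FC5D4F741EB3780.
Split into bytes (most-significant first): 3F C5 D4 F7 41 EB 37 80.
In big-endian order the high byte comes first in memory.
So the memory order matches the most-significant-first order: 3F C5 D4 F7 41 EB 37 80.

3F C5 D4 F7 41 EB 37 80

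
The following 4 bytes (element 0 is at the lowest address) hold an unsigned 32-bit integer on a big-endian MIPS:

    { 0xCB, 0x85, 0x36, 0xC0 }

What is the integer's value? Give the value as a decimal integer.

3414505152

In big-endian order the high byte comes first in memory.
The bytes are already most-significant first: 0xCB8536C0.
0xCB8536C0 = 3414505152.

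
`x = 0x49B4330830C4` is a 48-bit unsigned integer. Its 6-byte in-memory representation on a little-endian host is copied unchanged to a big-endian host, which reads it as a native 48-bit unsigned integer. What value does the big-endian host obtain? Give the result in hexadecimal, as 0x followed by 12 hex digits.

Stored little-endian, the bytes at ascending addresses are C4 30 08 33 B4 49.
Read back as big-endian, the last byte is least significant, giving 0xC4300833B449.

0xC4300833B449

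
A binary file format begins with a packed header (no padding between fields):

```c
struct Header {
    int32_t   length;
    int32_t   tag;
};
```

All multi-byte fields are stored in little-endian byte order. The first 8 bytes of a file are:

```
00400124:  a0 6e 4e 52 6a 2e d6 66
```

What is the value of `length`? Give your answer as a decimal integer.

1380871840

`length` is the first field, at byte offset 0, occupying 4 bytes.
Bytes at offsets 0..3: A0 6E 4E 52.
In little-endian order the low byte comes first in memory.
Reassemble most-significant byte first: 52 4E 6E A0 → 0x524E6EA0.
0x524E6EA0 = 1380871840.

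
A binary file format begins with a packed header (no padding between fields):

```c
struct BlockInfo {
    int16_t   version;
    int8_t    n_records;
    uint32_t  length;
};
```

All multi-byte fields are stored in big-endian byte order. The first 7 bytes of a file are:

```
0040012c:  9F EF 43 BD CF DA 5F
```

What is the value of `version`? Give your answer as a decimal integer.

-24593

`version` is the first field, at byte offset 0, occupying 2 bytes.
Bytes at offsets 0..1: 9F EF.
Big-endian stores the most-significant byte at the lowest address.
The bytes are already most-significant first: 0x9FEF.
Top bit is set, so as a signed 16-bit value this is 0x9FEF − 2^16 = -24593.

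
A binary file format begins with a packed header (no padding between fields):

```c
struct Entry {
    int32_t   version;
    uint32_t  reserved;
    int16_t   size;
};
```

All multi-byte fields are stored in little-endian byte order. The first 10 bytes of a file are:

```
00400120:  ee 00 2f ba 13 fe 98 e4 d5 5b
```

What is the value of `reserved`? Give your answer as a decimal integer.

`reserved` follows `version` (4 bytes), so it starts at byte offset 4 and occupies 4 bytes.
Bytes at offsets 4..7: 13 FE 98 E4.
Little-endian stores the least-significant byte at the lowest address.
Reassemble most-significant byte first: E4 98 FE 13 → 0xE498FE13.
0xE498FE13 = 3835231763.

3835231763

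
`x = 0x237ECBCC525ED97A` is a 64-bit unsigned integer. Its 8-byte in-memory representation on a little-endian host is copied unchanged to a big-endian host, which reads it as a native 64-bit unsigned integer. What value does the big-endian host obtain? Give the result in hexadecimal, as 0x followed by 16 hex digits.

0x7AD95E52CCCB7E23

Stored little-endian, the bytes at ascending addresses are 7A D9 5E 52 CC CB 7E 23.
Read back as big-endian, the last byte is least significant, giving 0x7AD95E52CCCB7E23.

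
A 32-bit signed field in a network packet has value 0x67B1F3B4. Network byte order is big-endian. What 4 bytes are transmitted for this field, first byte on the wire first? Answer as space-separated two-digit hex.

Split into bytes (most-significant first): 67 B1 F3 B4.
In big-endian order the high byte comes first in memory.
So the memory order matches the most-significant-first order: 67 B1 F3 B4.

67 B1 F3 B4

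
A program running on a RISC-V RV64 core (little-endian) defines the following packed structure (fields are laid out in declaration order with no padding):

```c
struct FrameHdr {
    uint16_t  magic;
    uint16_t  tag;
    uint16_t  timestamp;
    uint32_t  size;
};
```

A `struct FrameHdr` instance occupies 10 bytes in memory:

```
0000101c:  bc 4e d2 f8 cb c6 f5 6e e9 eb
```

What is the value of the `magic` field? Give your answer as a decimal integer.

20156

`magic` is the first field, at byte offset 0, occupying 2 bytes.
Bytes at offsets 0..1: BC 4E.
Little-endian stores the least-significant byte at the lowest address.
Reassemble most-significant byte first: 4E BC → 0x4EBC.
0x4EBC = 20156.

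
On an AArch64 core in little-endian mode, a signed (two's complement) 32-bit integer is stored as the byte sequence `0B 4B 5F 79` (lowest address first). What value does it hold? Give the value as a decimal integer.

Little-endian: lowest address holds the least-significant byte.
Reassemble most-significant byte first: 79 5F 4B 0B → 0x795F4B0B.
0x795F4B0B = 2036288267.

2036288267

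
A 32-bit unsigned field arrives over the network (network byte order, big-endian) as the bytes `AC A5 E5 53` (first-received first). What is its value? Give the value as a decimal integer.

2896553299

In big-endian order the high byte comes first in memory.
The bytes are already most-significant first: 0xACA5E553.
0xACA5E553 = 2896553299.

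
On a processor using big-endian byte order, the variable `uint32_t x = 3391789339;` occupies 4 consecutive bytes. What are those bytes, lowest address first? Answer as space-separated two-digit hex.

3391789339 in hexadecimal, padded to 32 bits, is 0xCA2A991B.
Split into bytes (most-significant first): CA 2A 99 1B.
Big-endian stores the most-significant byte at the lowest address.
So the memory order matches the most-significant-first order: CA 2A 99 1B.

CA 2A 99 1B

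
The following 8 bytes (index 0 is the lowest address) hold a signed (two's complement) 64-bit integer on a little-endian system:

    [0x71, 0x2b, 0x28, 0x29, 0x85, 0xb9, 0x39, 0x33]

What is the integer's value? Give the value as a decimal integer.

3691185351179119473

Little-endian stores the least-significant byte at the lowest address.
Reassemble most-significant byte first: 33 39 B9 85 29 28 2B 71 → 0x3339B98529282B71.
0x3339B98529282B71 = 3691185351179119473.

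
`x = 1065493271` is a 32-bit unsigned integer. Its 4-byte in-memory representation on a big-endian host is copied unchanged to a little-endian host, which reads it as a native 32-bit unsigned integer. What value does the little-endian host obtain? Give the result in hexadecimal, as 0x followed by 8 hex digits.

1065493271 in 32-bit hexadecimal is 0x3F822317.
Stored big-endian, the bytes at ascending addresses are 3F 82 23 17.
Read back as little-endian, the first byte is least significant, giving 0x1723823F.

0x1723823F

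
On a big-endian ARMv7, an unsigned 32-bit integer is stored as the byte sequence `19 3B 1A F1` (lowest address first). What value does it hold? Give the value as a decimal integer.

423303921

Big-endian: lowest address holds the most-significant byte.
The bytes are already most-significant first: 0x193B1AF1.
0x193B1AF1 = 423303921.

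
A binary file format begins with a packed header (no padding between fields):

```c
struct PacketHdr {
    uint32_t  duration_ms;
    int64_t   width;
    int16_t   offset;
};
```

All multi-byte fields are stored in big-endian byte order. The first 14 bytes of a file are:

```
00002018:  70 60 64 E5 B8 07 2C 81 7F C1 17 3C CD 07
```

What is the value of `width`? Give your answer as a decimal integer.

`width` follows `duration_ms` (4 bytes), so it starts at byte offset 4 and occupies 8 bytes.
Bytes at offsets 4..11: B8 07 2C 81 7F C1 17 3C.
Big-endian: lowest address holds the most-significant byte.
The bytes are already most-significant first: 0xB8072C817FC1173C.
Top bit is set, so as a signed 64-bit value this is 0xB8072C817FC1173C − 2^64 = -5186127511188072644.

-5186127511188072644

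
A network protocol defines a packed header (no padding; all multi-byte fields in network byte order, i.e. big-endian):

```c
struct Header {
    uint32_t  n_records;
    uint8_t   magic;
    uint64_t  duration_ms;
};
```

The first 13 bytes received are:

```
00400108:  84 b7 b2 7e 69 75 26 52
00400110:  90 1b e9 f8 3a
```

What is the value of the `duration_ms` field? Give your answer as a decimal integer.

`duration_ms` follows `n_records` (4 B), `magic` (1 B), so it starts at offset 4 + 1 = 5 and occupies 8 bytes.
Bytes at offsets 5..12: 75 26 52 90 1B E9 F8 3A.
Big-endian stores the most-significant byte at the lowest address.
The bytes are already most-significant first: 0x752652901BE9F83A.
0x752652901BE9F83A = 8441525330449659962.

8441525330449659962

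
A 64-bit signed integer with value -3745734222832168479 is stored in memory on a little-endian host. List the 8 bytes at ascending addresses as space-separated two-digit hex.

Two's complement of -3745734222832168479 in 64 bits: 3745734222832168479 = 0x33FB856E0EEF6E1F; invert → 0xCC047A91F11091E0; add 1 → 0xCC047A91F11091E1.
Split into bytes (most-significant first): CC 04 7A 91 F1 10 91 E1.
Little-endian: lowest address holds the least-significant byte.
So at ascending addresses the bytes are E1 91 10 F1 91 7A 04 CC.

E1 91 10 F1 91 7A 04 CC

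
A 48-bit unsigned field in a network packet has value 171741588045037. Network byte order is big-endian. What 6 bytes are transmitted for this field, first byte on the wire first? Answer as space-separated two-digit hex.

171741588045037 in hexadecimal, padded to 48 bits, is 0x9C32B4593CED.
Split into bytes (most-significant first): 9C 32 B4 59 3C ED.
Big-endian: lowest address holds the most-significant byte.
So the memory order matches the most-significant-first order: 9C 32 B4 59 3C ED.

9C 32 B4 59 3C ED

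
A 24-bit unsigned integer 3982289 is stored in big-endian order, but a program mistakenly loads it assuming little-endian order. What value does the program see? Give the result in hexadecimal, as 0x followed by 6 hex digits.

3982289 in 24-bit hexadecimal is 0x3CC3D1.
Stored big-endian, the bytes at ascending addresses are 3C C3 D1.
Read back as little-endian, the first byte is least significant, giving 0xD1C33C.

0xD1C33C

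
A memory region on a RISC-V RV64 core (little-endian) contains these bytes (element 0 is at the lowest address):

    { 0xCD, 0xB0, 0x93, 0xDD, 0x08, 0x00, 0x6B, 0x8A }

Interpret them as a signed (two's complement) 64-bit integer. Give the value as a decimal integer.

-8472678235890274099

Little-endian stores the least-significant byte at the lowest address.
Reassemble most-significant byte first: 8A 6B 00 08 DD 93 B0 CD → 0x8A6B0008DD93B0CD.
Top bit is set, so as a signed 64-bit value this is 0x8A6B0008DD93B0CD − 2^64 = -8472678235890274099.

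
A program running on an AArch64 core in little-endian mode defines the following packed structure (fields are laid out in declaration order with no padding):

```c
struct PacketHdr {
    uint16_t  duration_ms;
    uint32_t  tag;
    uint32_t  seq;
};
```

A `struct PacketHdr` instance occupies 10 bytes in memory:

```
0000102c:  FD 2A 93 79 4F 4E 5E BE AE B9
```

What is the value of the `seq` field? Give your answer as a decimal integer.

`seq` follows `duration_ms` (2 B), `tag` (4 B), so it starts at offset 2 + 4 = 6 and occupies 4 bytes.
Bytes at offsets 6..9: 5E BE AE B9.
In little-endian order the low byte comes first in memory.
Reassemble most-significant byte first: B9 AE BE 5E → 0xB9AEBE5E.
0xB9AEBE5E = 3115236958.

3115236958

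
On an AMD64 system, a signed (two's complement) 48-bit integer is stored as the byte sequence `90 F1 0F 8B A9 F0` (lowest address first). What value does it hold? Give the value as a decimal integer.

Little-endian: lowest address holds the least-significant byte.
Reassemble most-significant byte first: F0 A9 8B 0F F1 90 → 0xF0A98B0FF190.
Top bit is set, so as a signed 48-bit value this is 0xF0A98B0FF190 − 2^48 = -16864003493488.

-16864003493488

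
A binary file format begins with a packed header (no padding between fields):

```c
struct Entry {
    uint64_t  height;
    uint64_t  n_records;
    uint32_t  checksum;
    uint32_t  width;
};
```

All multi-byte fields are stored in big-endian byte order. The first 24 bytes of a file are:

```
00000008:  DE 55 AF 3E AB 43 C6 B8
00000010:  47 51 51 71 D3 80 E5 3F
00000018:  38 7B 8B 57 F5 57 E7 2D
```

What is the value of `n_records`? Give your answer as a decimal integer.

`n_records` follows `height` (8 bytes), so it starts at byte offset 8 and occupies 8 bytes.
Bytes at offsets 8..15: 47 51 51 71 D3 80 E5 3F.
Big-endian stores the most-significant byte at the lowest address.
The bytes are already most-significant first: 0x47515171D380E53F.
0x47515171D380E53F = 5138978199128040767.

5138978199128040767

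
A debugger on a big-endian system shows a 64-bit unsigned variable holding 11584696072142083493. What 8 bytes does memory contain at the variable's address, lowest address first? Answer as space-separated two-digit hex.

11584696072142083493 in hexadecimal, padded to 64 bits, is 0xA0C51BB302E455A5.
Split into bytes (most-significant first): A0 C5 1B B3 02 E4 55 A5.
Big-endian stores the most-significant byte at the lowest address.
So the memory order matches the most-significant-first order: A0 C5 1B B3 02 E4 55 A5.

A0 C5 1B B3 02 E4 55 A5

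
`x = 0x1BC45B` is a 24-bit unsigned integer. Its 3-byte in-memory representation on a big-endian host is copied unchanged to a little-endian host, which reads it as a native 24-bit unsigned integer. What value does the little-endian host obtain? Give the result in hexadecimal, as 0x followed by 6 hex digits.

0x5BC41B

Stored big-endian, the bytes at ascending addresses are 1B C4 5B.
Read back as little-endian, the first byte is least significant, giving 0x5BC41B.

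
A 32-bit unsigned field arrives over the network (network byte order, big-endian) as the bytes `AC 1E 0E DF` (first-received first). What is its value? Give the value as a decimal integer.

2887651039

Big-endian: lowest address holds the most-significant byte.
The bytes are already most-significant first: 0xAC1E0EDF.
0xAC1E0EDF = 2887651039.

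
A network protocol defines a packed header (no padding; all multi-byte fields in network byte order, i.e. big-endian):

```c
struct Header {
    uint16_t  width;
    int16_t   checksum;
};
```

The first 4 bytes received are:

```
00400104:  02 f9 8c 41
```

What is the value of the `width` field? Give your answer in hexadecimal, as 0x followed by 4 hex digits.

`width` is the first field, at byte offset 0, occupying 2 bytes.
Bytes at offsets 0..1: 02 F9.
Big-endian: lowest address holds the most-significant byte.
The bytes are already most-significant first: 0x02F9.

0x02F9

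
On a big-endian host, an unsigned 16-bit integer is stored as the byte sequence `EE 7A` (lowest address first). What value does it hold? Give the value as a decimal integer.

61050

Big-endian: lowest address holds the most-significant byte.
The bytes are already most-significant first: 0xEE7A.
0xEE7A = 61050.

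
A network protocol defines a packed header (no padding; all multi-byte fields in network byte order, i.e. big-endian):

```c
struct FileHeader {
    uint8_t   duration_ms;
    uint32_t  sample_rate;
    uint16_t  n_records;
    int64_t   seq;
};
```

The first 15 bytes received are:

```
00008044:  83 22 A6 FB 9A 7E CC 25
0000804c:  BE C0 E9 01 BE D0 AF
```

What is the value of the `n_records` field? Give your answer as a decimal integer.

32460

`n_records` follows `duration_ms` (1 B), `sample_rate` (4 B), so it starts at offset 1 + 4 = 5 and occupies 2 bytes.
Bytes at offsets 5..6: 7E CC.
Big-endian: lowest address holds the most-significant byte.
The bytes are already most-significant first: 0x7ECC.
0x7ECC = 32460.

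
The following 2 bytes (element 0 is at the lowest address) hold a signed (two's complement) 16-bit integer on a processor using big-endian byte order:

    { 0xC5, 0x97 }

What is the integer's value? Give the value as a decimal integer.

-14953

Big-endian stores the most-significant byte at the lowest address.
The bytes are already most-significant first: 0xC597.
Top bit is set, so as a signed 16-bit value this is 0xC597 − 2^16 = -14953.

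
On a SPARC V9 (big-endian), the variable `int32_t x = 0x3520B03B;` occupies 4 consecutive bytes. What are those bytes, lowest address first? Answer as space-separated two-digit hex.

35 20 B0 3B

Split into bytes (most-significant first): 35 20 B0 3B.
In big-endian order the high byte comes first in memory.
So the memory order matches the most-significant-first order: 35 20 B0 3B.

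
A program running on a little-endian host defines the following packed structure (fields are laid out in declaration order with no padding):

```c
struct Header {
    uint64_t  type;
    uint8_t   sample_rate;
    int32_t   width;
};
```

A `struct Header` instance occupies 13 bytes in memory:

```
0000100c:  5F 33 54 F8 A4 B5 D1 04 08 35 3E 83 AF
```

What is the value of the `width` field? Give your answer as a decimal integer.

`width` follows `type` (8 B), `sample_rate` (1 B), so it starts at offset 8 + 1 = 9 and occupies 4 bytes.
Bytes at offsets 9..12: 35 3E 83 AF.
Little-endian: lowest address holds the least-significant byte.
Reassemble most-significant byte first: AF 83 3E 35 → 0xAF833E35.
Top bit is set, so as a signed 32-bit value this is 0xAF833E35 − 2^32 = -1350353355.

-1350353355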